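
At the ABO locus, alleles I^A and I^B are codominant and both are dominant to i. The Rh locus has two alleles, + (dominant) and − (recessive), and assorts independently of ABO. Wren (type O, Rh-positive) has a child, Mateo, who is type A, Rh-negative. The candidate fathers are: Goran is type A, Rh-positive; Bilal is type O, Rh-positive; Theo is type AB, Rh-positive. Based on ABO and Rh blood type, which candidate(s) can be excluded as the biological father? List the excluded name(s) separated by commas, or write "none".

Bilal

A candidate is excluded only if no genotype consistent with his phenotype could produce a type A, Rh-negative child with a type O, Rh-positive mother.
Bilal (type O, Rh+): no genotype consistent with that phenotype can produce a type-A Rh- child with a type-O mother.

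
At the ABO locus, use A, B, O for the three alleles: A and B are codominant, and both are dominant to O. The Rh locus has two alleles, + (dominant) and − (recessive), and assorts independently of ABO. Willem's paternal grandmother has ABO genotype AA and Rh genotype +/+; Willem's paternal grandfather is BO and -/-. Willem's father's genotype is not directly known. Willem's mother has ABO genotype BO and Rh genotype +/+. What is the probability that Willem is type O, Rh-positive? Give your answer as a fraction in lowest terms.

Willem's father's ABO genotype from AA × BO: 1/2 AB, 1/2 AO.
Crossing each possibility with the mother BO and summing P(type O): 1/2·0 + 1/2·1/4 = 1/8.
Similarly for Rh via the father's Rh distribution: P(Rh+) = 1.
Independent loci: 1/8 × 1 = 1/8.

1/8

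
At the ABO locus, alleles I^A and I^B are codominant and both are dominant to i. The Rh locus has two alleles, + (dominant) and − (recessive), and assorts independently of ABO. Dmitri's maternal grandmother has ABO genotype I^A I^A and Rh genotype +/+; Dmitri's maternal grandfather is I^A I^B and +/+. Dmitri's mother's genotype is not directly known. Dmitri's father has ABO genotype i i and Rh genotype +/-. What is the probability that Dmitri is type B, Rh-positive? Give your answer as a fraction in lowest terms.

Dmitri's mother's ABO genotype from I^A I^A × I^A I^B: 1/2 I^A I^A, 1/2 I^A I^B.
Crossing each possibility with the father i i and summing P(type B): 1/2·0 + 1/2·1/2 = 1/4.
Similarly for Rh via the mother's Rh distribution: P(Rh+) = 1.
Independent loci: 1/4 × 1 = 1/4.

1/4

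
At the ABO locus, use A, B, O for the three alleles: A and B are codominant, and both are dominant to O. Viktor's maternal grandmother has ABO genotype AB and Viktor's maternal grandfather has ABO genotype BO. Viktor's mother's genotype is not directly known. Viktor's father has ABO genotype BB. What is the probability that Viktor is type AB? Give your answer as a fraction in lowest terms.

Viktor's mother's ABO genotype from AB × BO: 1/4 AB, 1/4 AO, 1/4 BB, 1/4 BO.
Crossing each possibility with the father BB and summing P(type AB): 1/4·1/2 + 1/4·1/2 + 1/4·0 + 1/4·0 = 1/4.

1/4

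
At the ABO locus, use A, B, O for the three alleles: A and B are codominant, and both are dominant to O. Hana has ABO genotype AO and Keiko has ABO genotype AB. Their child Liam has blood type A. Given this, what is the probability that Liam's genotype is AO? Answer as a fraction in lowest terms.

1/2

Cross AO × AB → 1/4 AA, 1/4 AB, 1/4 AO, 1/4 BO.
Type-A genotypes among offspring: AA (1/4), AO (1/4); total 1/2.
P(AO | type A) = (1/4) / (1/2) = 1/2.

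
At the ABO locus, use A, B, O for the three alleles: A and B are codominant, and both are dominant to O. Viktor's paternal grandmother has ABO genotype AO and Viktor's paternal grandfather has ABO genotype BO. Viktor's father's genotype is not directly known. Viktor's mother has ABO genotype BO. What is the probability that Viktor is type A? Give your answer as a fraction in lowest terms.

1/8

Viktor's father's ABO genotype from AO × BO: 1/4 AB, 1/4 AO, 1/4 BO, 1/4 OO.
Crossing each possibility with the mother BO and summing P(type A): 1/4·1/4 + 1/4·1/4 + 1/4·0 + 1/4·0 = 1/8.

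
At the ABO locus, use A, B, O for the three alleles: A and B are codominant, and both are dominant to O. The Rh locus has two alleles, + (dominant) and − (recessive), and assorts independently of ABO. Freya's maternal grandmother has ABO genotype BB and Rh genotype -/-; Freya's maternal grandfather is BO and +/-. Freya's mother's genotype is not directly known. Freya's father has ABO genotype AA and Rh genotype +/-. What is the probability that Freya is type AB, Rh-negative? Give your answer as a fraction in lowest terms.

Freya's mother's ABO genotype from BB × BO: 1/2 BB, 1/2 BO.
Crossing each possibility with the father AA and summing P(type AB): 1/2·1 + 1/2·1/2 = 3/4.
Similarly for Rh via the mother's Rh distribution: P(Rh-) = 3/8.
Independent loci: 3/4 × 3/8 = 9/32.

9/32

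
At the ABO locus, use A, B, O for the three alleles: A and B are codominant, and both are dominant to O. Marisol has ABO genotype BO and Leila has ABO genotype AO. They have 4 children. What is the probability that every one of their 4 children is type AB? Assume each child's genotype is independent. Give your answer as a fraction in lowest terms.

ABO cross BO × AO → 1/4 O, 1/4 A, 1/4 B, 1/4 AB.
So P(type AB) = 1/4 per child.
All 4 independent: (1/4)^4 = 1/256.

1/256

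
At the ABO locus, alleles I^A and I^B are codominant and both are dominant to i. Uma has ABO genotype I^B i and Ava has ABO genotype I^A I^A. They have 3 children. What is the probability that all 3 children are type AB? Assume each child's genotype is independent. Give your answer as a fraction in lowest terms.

1/8

ABO cross I^B i × I^A I^A → 1/2 A, 1/2 AB.
So P(type AB) = 1/2 per child.
All 3 independent: (1/2)^3 = 1/8.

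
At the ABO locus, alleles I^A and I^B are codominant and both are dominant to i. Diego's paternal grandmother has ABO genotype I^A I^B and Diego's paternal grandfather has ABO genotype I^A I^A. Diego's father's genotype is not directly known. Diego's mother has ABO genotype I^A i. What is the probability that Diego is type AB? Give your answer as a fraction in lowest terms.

Diego's father's ABO genotype from I^A I^B × I^A I^A: 1/2 I^A I^A, 1/2 I^A I^B.
Crossing each possibility with the mother I^A i and summing P(type AB): 1/2·0 + 1/2·1/4 = 1/8.

1/8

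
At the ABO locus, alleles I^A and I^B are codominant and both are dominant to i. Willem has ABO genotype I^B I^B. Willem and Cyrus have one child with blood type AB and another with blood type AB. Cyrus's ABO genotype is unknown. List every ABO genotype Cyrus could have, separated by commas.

I^A I^A, I^A I^B, I^A i

For each candidate genotype of Cyrus, check whether crossing it with I^B I^B can produce every observed child phenotype.
  I^A I^A → possible child types {AB} ✓
  I^A I^B → possible child types {B, AB} ✓
  I^A i → possible child types {B, AB} ✓
  I^B I^B → possible child types {B} ✗
  I^B i → possible child types {B} ✗
  i i → possible child types {B} ✗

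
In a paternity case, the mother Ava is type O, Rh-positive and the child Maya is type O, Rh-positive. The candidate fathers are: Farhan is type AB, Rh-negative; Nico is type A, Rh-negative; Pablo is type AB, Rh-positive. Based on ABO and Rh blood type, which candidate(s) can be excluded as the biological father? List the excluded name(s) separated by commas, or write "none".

Farhan, Pablo

A candidate is excluded only if no genotype consistent with his phenotype could produce a type O, Rh-positive child with a type O, Rh-positive mother.
Farhan (type AB, Rh-): no genotype consistent with that phenotype can produce a type-O Rh+ child with a type-O mother.
Pablo (type AB, Rh+): no genotype consistent with that phenotype can produce a type-O Rh+ child with a type-O mother.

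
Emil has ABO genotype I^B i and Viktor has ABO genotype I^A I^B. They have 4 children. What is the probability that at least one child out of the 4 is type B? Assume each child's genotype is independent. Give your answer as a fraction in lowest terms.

15/16

ABO cross I^B i × I^A I^B → 1/4 A, 1/2 B, 1/4 AB.
So P(type B) = 1/2 per child.
P(none) = (1/2)^4 = 1/16; P(at least one) = 1 − 1/16 = 15/16.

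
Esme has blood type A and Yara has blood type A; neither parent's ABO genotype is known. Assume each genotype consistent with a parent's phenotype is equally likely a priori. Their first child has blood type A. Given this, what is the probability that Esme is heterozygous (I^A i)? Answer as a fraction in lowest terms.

7/15

Possible genotypes: Esme ∈ {I^A I^A, I^A i}; Yara ∈ {I^A I^A, I^A i}.
Weight each parental genotype pair by prior × P(type-A child):
  I^A I^A × I^A I^A: posterior weight 4/15.
  I^A I^A × I^A i: posterior weight 4/15.
  I^A i × I^A I^A: posterior weight 4/15.
  I^A i × I^A i: posterior weight 1/5.
Sum the posterior weight over pairs where Esme is I^A i: 7/15.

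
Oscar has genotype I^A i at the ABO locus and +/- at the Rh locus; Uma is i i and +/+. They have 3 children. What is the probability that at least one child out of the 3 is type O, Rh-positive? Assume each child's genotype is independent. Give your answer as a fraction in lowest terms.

ABO cross I^A i × i i → 1/2 O, 1/2 A.
Rh cross +/- × +/+ → 1 Rh+; so P(type O, Rh-positive) = 1/2 × 1 = 1/2 per child.
P(none) = (1/2)^3 = 1/8; P(at least one) = 1 − 1/8 = 7/8.

7/8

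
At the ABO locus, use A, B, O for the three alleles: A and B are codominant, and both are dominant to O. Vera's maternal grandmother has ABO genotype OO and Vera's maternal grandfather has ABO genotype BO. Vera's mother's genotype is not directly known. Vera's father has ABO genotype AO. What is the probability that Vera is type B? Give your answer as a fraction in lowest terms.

1/8

Vera's mother's ABO genotype from OO × BO: 1/2 BO, 1/2 OO.
Crossing each possibility with the father AO and summing P(type B): 1/2·1/4 + 1/2·0 = 1/8.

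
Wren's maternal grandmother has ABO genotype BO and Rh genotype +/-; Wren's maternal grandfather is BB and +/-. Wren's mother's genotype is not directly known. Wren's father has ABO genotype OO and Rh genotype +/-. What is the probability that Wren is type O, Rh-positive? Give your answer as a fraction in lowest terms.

3/16

Wren's mother's ABO genotype from BO × BB: 1/2 BB, 1/2 BO.
Crossing each possibility with the father OO and summing P(type O): 1/2·0 + 1/2·1/2 = 1/4.
Similarly for Rh via the mother's Rh distribution: P(Rh+) = 3/4.
Independent loci: 1/4 × 3/4 = 3/16.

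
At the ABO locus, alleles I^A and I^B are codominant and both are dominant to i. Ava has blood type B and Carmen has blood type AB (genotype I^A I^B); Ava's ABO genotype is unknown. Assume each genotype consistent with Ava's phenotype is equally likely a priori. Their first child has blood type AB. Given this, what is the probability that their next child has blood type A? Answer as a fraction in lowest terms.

Possible genotypes: Ava ∈ {I^B I^B, I^B i}; Carmen ∈ {I^A I^B}.
Weight each parental genotype pair by prior × P(type-AB child):
  I^B I^B × I^A I^B: posterior weight 2/3; P(next child type A) = 0.
  I^B i × I^A I^B: posterior weight 1/3; P(next child type A) = 1/4.
Weighted sum = 1/12.

1/12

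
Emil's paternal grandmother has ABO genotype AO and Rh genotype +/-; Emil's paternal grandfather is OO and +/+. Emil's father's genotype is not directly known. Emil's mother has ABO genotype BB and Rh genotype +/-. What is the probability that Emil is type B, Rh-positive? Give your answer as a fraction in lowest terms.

21/32

Emil's father's ABO genotype from AO × OO: 1/2 AO, 1/2 OO.
Crossing each possibility with the mother BB and summing P(type B): 1/2·1/2 + 1/2·1 = 3/4.
Similarly for Rh via the father's Rh distribution: P(Rh+) = 7/8.
Independent loci: 3/4 × 7/8 = 21/32.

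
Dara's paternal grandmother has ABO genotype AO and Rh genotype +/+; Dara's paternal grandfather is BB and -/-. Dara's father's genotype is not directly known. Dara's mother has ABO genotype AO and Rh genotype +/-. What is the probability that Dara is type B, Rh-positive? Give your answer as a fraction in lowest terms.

3/16

Dara's father's ABO genotype from AO × BB: 1/2 AB, 1/2 BO.
Crossing each possibility with the mother AO and summing P(type B): 1/2·1/4 + 1/2·1/4 = 1/4.
Similarly for Rh via the father's Rh distribution: P(Rh+) = 3/4.
Independent loci: 1/4 × 3/4 = 3/16.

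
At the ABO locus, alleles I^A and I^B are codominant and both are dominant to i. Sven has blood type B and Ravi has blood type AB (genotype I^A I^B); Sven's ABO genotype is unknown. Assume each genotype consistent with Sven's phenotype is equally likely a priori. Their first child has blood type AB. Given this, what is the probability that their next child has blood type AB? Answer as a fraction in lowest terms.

5/12

Possible genotypes: Sven ∈ {I^B I^B, I^B i}; Ravi ∈ {I^A I^B}.
Weight each parental genotype pair by prior × P(type-AB child):
  I^B I^B × I^A I^B: posterior weight 2/3; P(next child type AB) = 1/2.
  I^B i × I^A I^B: posterior weight 1/3; P(next child type AB) = 1/4.
Weighted sum = 5/12.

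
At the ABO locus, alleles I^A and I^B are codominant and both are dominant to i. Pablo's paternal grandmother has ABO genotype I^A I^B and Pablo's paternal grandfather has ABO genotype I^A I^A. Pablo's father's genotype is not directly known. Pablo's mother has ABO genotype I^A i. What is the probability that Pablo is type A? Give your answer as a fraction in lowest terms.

Pablo's father's ABO genotype from I^A I^B × I^A I^A: 1/2 I^A I^A, 1/2 I^A I^B.
Crossing each possibility with the mother I^A i and summing P(type A): 1/2·1 + 1/2·1/2 = 3/4.

3/4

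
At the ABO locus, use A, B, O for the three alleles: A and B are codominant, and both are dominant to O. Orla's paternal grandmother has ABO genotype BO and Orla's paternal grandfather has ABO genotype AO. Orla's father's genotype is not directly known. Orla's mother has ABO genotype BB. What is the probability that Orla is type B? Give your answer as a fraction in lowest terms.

Orla's father's ABO genotype from BO × AO: 1/4 AB, 1/4 AO, 1/4 BO, 1/4 OO.
Crossing each possibility with the mother BB and summing P(type B): 1/4·1/2 + 1/4·1/2 + 1/4·1 + 1/4·1 = 3/4.

3/4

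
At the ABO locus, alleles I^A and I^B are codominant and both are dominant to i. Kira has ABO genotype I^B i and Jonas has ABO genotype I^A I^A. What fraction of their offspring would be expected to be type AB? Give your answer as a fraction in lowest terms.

1/2

ABO cross I^B i × I^A I^A → offspring phenotypes: 1/2 A, 1/2 AB.
So P(type AB) = 1/2.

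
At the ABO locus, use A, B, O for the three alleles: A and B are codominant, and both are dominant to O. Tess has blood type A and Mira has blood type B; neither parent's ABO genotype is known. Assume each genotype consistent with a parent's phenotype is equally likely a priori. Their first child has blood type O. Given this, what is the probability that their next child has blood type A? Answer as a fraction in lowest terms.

Possible genotypes: Tess ∈ {AA, AO}; Mira ∈ {BB, BO}.
Weight each parental genotype pair by prior × P(type-O child):
  AO × BO: posterior weight 1; P(next child type A) = 1/4.
Weighted sum = 1/4.

1/4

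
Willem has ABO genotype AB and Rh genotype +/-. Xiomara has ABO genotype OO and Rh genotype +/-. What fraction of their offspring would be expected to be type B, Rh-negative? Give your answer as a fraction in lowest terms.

1/8

ABO cross AB × OO → offspring phenotypes: 1/2 A, 1/2 B.
Rh cross +/- × +/- → 3/4 Rh+, 1/4 Rh-.
Independent loci: P(type B, Rh-negative) = 1/2 × 1/4 = 1/8.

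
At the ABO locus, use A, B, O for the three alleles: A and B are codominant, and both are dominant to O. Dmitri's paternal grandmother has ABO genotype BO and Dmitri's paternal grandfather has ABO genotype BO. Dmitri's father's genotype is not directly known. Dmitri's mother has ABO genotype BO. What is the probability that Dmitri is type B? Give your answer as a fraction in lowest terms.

3/4

Dmitri's father's ABO genotype from BO × BO: 1/4 BB, 1/2 BO, 1/4 OO.
Crossing each possibility with the mother BO and summing P(type B): 1/4·1 + 1/2·3/4 + 1/4·1/2 = 3/4.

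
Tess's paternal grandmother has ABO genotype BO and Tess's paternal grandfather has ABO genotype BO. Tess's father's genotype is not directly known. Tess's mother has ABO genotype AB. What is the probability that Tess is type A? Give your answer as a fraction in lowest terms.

Tess's father's ABO genotype from BO × BO: 1/4 BB, 1/2 BO, 1/4 OO.
Crossing each possibility with the mother AB and summing P(type A): 1/4·0 + 1/2·1/4 + 1/4·1/2 = 1/4.

1/4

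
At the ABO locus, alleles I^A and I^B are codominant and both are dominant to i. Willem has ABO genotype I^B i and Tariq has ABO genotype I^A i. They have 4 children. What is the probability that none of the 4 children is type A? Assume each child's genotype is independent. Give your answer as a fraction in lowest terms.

ABO cross I^B i × I^A i → 1/4 O, 1/4 A, 1/4 B, 1/4 AB.
So P(type A) = 1/4 per child.
P(not type A) = 3/4 for one child; (3/4)^4 = 81/256.

81/256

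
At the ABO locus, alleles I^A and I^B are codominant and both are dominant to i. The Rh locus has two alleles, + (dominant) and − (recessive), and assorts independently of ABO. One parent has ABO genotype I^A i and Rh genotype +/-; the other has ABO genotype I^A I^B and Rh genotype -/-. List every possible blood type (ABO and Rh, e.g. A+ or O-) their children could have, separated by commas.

A+, A-, B+, B-, AB+, AB-

Gametes from I^A i × I^A I^B give offspring ABO genotypes I^A I^A, I^A I^B, I^A i, I^B i, i.e. phenotypes A, B, AB.
Rh cross +/- × -/- → phenotypes Rh+, Rh-.
Combining independently: A+, A-, B+, B-, AB+, AB-.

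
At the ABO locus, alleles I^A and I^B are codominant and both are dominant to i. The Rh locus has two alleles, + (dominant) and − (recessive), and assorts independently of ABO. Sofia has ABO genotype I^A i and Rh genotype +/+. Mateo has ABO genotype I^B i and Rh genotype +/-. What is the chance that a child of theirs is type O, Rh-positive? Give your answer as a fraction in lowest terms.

ABO cross I^A i × I^B i → offspring phenotypes: 1/4 O, 1/4 A, 1/4 B, 1/4 AB.
Rh cross +/+ × +/- → 1 Rh+.
Independent loci: P(type O, Rh-positive) = 1/4 × 1 = 1/4.

1/4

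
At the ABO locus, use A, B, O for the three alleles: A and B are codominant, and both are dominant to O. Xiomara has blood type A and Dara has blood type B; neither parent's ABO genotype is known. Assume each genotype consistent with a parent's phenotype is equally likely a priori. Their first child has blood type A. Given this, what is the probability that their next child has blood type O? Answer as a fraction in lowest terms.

Possible genotypes: Xiomara ∈ {AA, AO}; Dara ∈ {BB, BO}.
Weight each parental genotype pair by prior × P(type-A child):
  AA × BO: posterior weight 2/3; P(next child type O) = 0.
  AO × BO: posterior weight 1/3; P(next child type O) = 1/4.
Weighted sum = 1/12.

1/12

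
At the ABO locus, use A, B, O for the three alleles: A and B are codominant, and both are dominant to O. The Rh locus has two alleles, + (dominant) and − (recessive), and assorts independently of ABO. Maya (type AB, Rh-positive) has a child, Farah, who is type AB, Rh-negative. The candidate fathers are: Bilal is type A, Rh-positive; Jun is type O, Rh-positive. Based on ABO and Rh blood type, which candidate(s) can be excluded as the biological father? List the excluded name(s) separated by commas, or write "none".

A candidate is excluded only if no genotype consistent with his phenotype could produce a type AB, Rh-negative child with a type AB, Rh-positive mother.
Jun (type O, Rh+): no genotype consistent with that phenotype can produce a type-AB Rh- child with a type-AB mother.

Jun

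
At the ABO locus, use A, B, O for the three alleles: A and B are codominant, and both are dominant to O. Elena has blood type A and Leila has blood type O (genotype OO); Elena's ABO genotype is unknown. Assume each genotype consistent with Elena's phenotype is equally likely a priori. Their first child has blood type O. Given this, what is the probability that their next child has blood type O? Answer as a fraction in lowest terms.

Possible genotypes: Elena ∈ {AA, AO}; Leila ∈ {OO}.
Weight each parental genotype pair by prior × P(type-O child):
  AO × OO: posterior weight 1; P(next child type O) = 1/2.
Weighted sum = 1/2.

1/2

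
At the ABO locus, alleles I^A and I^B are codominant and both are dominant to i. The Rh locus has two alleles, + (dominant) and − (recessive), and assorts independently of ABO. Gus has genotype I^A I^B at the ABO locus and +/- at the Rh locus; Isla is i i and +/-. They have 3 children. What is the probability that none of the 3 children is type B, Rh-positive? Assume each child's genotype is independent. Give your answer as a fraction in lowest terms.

ABO cross I^A I^B × i i → 1/2 A, 1/2 B.
Rh cross +/- × +/- → 3/4 Rh+, 1/4 Rh-; so P(type B, Rh-positive) = 1/2 × 3/4 = 3/8 per child.
P(not type B, Rh-positive) = 5/8 for one child; (5/8)^3 = 125/512.

125/512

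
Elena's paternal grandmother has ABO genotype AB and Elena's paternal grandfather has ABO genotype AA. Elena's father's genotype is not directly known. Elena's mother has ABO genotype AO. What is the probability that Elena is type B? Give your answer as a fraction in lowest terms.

Elena's father's ABO genotype from AB × AA: 1/2 AA, 1/2 AB.
Crossing each possibility with the mother AO and summing P(type B): 1/2·0 + 1/2·1/4 = 1/8.

1/8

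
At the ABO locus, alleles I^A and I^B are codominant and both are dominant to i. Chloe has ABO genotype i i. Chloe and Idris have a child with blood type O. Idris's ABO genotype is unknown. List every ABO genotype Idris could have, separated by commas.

For each candidate genotype of Idris, check whether crossing it with i i can produce every observed child phenotype.
  I^A I^A → possible child types {A} ✗
  I^A I^B → possible child types {A, B} ✗
  I^A i → possible child types {O, A} ✓
  I^B I^B → possible child types {B} ✗
  I^B i → possible child types {O, B} ✓
  i i → possible child types {O} ✓

I^A i, I^B i, i i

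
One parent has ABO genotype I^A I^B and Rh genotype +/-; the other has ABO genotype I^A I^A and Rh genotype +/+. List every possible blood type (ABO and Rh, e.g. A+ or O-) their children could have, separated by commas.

Gametes from I^A I^B × I^A I^A give offspring ABO genotypes I^A I^A, I^A I^B, i.e. phenotypes A, AB.
Rh cross +/- × +/+ → phenotypes Rh+.
Combining independently: A+, AB+.

A+, AB+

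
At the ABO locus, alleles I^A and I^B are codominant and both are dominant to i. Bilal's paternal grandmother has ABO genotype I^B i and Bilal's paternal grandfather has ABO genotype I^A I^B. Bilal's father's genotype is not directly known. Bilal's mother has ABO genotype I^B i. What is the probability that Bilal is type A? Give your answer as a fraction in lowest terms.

1/8

Bilal's father's ABO genotype from I^B i × I^A I^B: 1/4 I^A I^B, 1/4 I^A i, 1/4 I^B I^B, 1/4 I^B i.
Crossing each possibility with the mother I^B i and summing P(type A): 1/4·1/4 + 1/4·1/4 + 1/4·0 + 1/4·0 = 1/8.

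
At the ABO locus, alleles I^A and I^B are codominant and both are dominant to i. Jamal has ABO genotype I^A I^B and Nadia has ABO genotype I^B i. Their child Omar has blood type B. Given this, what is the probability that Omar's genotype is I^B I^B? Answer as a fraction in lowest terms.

Cross I^A I^B × I^B i → 1/4 I^A I^B, 1/4 I^A i, 1/4 I^B I^B, 1/4 I^B i.
Type-B genotypes among offspring: I^B I^B (1/4), I^B i (1/4); total 1/2.
P(I^B I^B | type B) = (1/4) / (1/2) = 1/2.

1/2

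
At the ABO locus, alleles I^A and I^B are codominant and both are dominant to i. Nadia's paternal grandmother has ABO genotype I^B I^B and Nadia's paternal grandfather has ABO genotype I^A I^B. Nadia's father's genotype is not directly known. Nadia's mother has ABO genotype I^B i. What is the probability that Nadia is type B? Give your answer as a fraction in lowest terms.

Nadia's father's ABO genotype from I^B I^B × I^A I^B: 1/2 I^A I^B, 1/2 I^B I^B.
Crossing each possibility with the mother I^B i and summing P(type B): 1/2·1/2 + 1/2·1 = 3/4.

3/4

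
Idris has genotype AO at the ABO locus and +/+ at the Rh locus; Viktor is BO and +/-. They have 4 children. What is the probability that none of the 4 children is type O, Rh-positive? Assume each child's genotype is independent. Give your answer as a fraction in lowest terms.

81/256

ABO cross AO × BO → 1/4 O, 1/4 A, 1/4 B, 1/4 AB.
Rh cross +/+ × +/- → 1 Rh+; so P(type O, Rh-positive) = 1/4 × 1 = 1/4 per child.
P(not type O, Rh-positive) = 3/4 for one child; (3/4)^4 = 81/256.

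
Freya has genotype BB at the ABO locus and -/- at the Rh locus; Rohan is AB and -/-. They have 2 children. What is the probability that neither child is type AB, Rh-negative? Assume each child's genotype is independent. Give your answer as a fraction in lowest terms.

ABO cross BB × AB → 1/2 B, 1/2 AB.
Rh cross -/- × -/- → 1 Rh-; so P(type AB, Rh-negative) = 1/2 × 1 = 1/2 per child.
P(not type AB, Rh-negative) = 1/2 for one child; (1/2)^2 = 1/4.

1/4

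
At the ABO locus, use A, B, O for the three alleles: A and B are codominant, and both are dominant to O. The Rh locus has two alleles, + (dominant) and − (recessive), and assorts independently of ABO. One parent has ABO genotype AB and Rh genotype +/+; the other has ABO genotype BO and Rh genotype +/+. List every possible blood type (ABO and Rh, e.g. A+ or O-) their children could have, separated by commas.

Gametes from AB × BO give offspring ABO genotypes AB, AO, BB, BO, i.e. phenotypes A, B, AB.
Rh cross +/+ × +/+ → phenotypes Rh+.
Combining independently: A+, B+, AB+.

A+, B+, AB+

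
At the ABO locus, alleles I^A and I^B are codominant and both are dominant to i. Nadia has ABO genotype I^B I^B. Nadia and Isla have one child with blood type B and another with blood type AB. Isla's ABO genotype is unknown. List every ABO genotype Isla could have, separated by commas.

For each candidate genotype of Isla, check whether crossing it with I^B I^B can produce every observed child phenotype.
  I^A I^A → possible child types {AB} ✗
  I^A I^B → possible child types {B, AB} ✓
  I^A i → possible child types {B, AB} ✓
  I^B I^B → possible child types {B} ✗
  I^B i → possible child types {B} ✗
  i i → possible child types {B} ✗

I^A I^B, I^A i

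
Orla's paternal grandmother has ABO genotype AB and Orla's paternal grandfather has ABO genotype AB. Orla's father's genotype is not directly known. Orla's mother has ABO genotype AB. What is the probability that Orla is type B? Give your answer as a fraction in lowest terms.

Orla's father's ABO genotype from AB × AB: 1/4 AA, 1/2 AB, 1/4 BB.
Crossing each possibility with the mother AB and summing P(type B): 1/4·0 + 1/2·1/4 + 1/4·1/2 = 1/4.

1/4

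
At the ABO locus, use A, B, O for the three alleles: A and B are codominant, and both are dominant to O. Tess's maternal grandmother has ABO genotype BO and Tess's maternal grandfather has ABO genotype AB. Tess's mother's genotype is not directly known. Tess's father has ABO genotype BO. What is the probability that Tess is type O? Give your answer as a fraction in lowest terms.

Tess's mother's ABO genotype from BO × AB: 1/4 AB, 1/4 AO, 1/4 BB, 1/4 BO.
Crossing each possibility with the father BO and summing P(type O): 1/4·0 + 1/4·1/4 + 1/4·0 + 1/4·1/4 = 1/8.

1/8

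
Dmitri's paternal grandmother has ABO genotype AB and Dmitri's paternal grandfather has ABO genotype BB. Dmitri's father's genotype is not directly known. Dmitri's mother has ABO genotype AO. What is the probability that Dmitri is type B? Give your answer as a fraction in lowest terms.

Dmitri's father's ABO genotype from AB × BB: 1/2 AB, 1/2 BB.
Crossing each possibility with the mother AO and summing P(type B): 1/2·1/4 + 1/2·1/2 = 3/8.

3/8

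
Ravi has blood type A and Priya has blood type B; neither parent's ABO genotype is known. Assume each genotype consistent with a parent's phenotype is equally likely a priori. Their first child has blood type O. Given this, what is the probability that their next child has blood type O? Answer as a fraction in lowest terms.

Possible genotypes: Ravi ∈ {AA, AO}; Priya ∈ {BB, BO}.
Weight each parental genotype pair by prior × P(type-O child):
  AO × BO: posterior weight 1; P(next child type O) = 1/4.
Weighted sum = 1/4.

1/4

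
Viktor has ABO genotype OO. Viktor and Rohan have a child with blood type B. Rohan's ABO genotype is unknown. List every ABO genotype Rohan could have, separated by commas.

For each candidate genotype of Rohan, check whether crossing it with OO can produce every observed child phenotype.
  AA → possible child types {A} ✗
  AB → possible child types {A, B} ✓
  AO → possible child types {O, A} ✗
  BB → possible child types {B} ✓
  BO → possible child types {O, B} ✓
  OO → possible child types {O} ✗

AB, BB, BO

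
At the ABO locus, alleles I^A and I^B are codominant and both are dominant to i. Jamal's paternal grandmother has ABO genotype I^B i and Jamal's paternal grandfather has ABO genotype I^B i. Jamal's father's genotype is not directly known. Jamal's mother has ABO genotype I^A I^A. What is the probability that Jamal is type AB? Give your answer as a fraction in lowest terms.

1/2

Jamal's father's ABO genotype from I^B i × I^B i: 1/4 I^B I^B, 1/2 I^B i, 1/4 i i.
Crossing each possibility with the mother I^A I^A and summing P(type AB): 1/4·1 + 1/2·1/2 + 1/4·0 = 1/2.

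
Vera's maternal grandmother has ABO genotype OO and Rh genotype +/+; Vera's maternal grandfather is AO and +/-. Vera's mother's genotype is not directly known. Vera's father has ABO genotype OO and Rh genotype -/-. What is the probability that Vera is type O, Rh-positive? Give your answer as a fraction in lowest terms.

Vera's mother's ABO genotype from OO × AO: 1/2 AO, 1/2 OO.
Crossing each possibility with the father OO and summing P(type O): 1/2·1/2 + 1/2·1 = 3/4.
Similarly for Rh via the mother's Rh distribution: P(Rh+) = 3/4.
Independent loci: 3/4 × 3/4 = 9/16.

9/16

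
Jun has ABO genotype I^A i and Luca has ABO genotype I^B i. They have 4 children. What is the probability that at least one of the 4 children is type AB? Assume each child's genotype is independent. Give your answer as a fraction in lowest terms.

175/256

ABO cross I^A i × I^B i → 1/4 O, 1/4 A, 1/4 B, 1/4 AB.
So P(type AB) = 1/4 per child.
P(none) = (3/4)^4 = 81/256; P(at least one) = 1 − 81/256 = 175/256.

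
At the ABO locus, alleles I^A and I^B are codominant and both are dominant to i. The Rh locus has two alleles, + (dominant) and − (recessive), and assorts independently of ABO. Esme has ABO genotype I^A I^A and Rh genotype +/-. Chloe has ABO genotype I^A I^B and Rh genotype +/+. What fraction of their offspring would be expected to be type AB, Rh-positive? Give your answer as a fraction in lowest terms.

ABO cross I^A I^A × I^A I^B → offspring phenotypes: 1/2 A, 1/2 AB.
Rh cross +/- × +/+ → 1 Rh+.
Independent loci: P(type AB, Rh-positive) = 1/2 × 1 = 1/2.

1/2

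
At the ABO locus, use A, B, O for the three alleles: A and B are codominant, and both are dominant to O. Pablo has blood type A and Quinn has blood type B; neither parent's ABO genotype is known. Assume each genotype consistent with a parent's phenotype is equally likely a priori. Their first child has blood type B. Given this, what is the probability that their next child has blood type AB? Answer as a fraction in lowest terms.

Possible genotypes: Pablo ∈ {AA, AO}; Quinn ∈ {BB, BO}.
Weight each parental genotype pair by prior × P(type-B child):
  AO × BB: posterior weight 2/3; P(next child type AB) = 1/2.
  AO × BO: posterior weight 1/3; P(next child type AB) = 1/4.
Weighted sum = 5/12.

5/12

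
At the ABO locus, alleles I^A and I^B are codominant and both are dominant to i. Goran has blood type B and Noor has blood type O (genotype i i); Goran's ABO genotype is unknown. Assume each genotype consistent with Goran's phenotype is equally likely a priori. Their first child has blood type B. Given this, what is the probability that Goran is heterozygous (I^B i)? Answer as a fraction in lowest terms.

1/3

Possible genotypes: Goran ∈ {I^B I^B, I^B i}; Noor ∈ {i i}.
Weight each parental genotype pair by prior × P(type-B child):
  I^B I^B × i i: posterior weight 2/3.
  I^B i × i i: posterior weight 1/3.
Sum the posterior weight over pairs where Goran is I^B i: 1/3.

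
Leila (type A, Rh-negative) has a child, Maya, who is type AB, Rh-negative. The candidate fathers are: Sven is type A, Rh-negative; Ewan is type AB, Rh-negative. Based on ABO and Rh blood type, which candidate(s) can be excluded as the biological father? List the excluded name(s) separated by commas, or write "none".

Sven

A candidate is excluded only if no genotype consistent with his phenotype could produce a type AB, Rh-negative child with a type A, Rh-negative mother.
Sven (type A, Rh-): no genotype consistent with that phenotype can produce a type-AB Rh- child with a type-A mother.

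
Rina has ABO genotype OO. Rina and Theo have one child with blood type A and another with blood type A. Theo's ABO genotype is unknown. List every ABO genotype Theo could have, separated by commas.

For each candidate genotype of Theo, check whether crossing it with OO can produce every observed child phenotype.
  AA → possible child types {A} ✓
  AB → possible child types {A, B} ✓
  AO → possible child types {O, A} ✓
  BB → possible child types {B} ✗
  BO → possible child types {O, B} ✗
  OO → possible child types {O} ✗

AA, AB, AO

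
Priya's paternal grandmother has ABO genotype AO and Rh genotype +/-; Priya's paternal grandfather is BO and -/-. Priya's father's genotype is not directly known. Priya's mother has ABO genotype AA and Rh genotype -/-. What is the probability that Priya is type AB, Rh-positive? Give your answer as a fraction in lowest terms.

Priya's father's ABO genotype from AO × BO: 1/4 AB, 1/4 AO, 1/4 BO, 1/4 OO.
Crossing each possibility with the mother AA and summing P(type AB): 1/4·1/2 + 1/4·0 + 1/4·1/2 + 1/4·0 = 1/4.
Similarly for Rh via the father's Rh distribution: P(Rh+) = 1/4.
Independent loci: 1/4 × 1/4 = 1/16.

1/16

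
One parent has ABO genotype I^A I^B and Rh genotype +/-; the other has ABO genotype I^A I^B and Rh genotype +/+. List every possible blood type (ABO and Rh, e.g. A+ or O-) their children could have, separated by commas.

A+, B+, AB+

Gametes from I^A I^B × I^A I^B give offspring ABO genotypes I^A I^A, I^A I^B, I^B I^B, i.e. phenotypes A, B, AB.
Rh cross +/- × +/+ → phenotypes Rh+.
Combining independently: A+, B+, AB+.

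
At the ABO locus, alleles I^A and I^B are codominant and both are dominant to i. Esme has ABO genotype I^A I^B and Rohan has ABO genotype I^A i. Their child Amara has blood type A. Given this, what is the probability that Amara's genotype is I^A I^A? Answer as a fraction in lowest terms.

1/2

Cross I^A I^B × I^A i → 1/4 I^A I^A, 1/4 I^A I^B, 1/4 I^A i, 1/4 I^B i.
Type-A genotypes among offspring: I^A I^A (1/4), I^A i (1/4); total 1/2.
P(I^A I^A | type A) = (1/4) / (1/2) = 1/2.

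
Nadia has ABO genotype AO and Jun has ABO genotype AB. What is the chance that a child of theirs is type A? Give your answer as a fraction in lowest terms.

ABO cross AO × AB → offspring phenotypes: 1/2 A, 1/4 B, 1/4 AB.
So P(type A) = 1/2.

1/2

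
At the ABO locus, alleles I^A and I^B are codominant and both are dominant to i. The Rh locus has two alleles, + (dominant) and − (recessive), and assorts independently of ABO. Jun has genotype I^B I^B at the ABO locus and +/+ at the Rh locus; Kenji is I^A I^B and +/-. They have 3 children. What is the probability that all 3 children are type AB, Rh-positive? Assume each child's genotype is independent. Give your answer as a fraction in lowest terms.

1/8

ABO cross I^B I^B × I^A I^B → 1/2 B, 1/2 AB.
Rh cross +/+ × +/- → 1 Rh+; so P(type AB, Rh-positive) = 1/2 × 1 = 1/2 per child.
All 3 independent: (1/2)^3 = 1/8.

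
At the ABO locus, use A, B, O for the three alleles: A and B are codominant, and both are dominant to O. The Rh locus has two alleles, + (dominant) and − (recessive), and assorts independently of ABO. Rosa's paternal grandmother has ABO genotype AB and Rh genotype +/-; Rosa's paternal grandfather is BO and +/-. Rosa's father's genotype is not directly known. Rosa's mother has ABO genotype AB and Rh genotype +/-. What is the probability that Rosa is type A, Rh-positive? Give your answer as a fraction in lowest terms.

3/16

Rosa's father's ABO genotype from AB × BO: 1/4 AB, 1/4 AO, 1/4 BB, 1/4 BO.
Crossing each possibility with the mother AB and summing P(type A): 1/4·1/4 + 1/4·1/2 + 1/4·0 + 1/4·1/4 = 1/4.
Similarly for Rh via the father's Rh distribution: P(Rh+) = 3/4.
Independent loci: 1/4 × 3/4 = 3/16.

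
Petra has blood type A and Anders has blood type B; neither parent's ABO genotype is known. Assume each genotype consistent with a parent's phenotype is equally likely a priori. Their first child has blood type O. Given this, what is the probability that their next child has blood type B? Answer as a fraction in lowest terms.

Possible genotypes: Petra ∈ {I^A I^A, I^A i}; Anders ∈ {I^B I^B, I^B i}.
Weight each parental genotype pair by prior × P(type-O child):
  I^A i × I^B i: posterior weight 1; P(next child type B) = 1/4.
Weighted sum = 1/4.

1/4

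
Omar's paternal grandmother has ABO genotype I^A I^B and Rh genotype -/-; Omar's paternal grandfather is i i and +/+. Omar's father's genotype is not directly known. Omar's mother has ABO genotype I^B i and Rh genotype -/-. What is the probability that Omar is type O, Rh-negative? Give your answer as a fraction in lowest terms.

Omar's father's ABO genotype from I^A I^B × i i: 1/2 I^A i, 1/2 I^B i.
Crossing each possibility with the mother I^B i and summing P(type O): 1/2·1/4 + 1/2·1/4 = 1/4.
Similarly for Rh via the father's Rh distribution: P(Rh-) = 1/2.
Independent loci: 1/4 × 1/2 = 1/8.

1/8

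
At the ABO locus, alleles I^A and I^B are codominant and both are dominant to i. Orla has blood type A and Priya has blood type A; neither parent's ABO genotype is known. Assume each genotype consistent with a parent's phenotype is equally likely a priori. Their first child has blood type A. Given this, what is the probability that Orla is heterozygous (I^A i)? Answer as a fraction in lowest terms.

Possible genotypes: Orla ∈ {I^A I^A, I^A i}; Priya ∈ {I^A I^A, I^A i}.
Weight each parental genotype pair by prior × P(type-A child):
  I^A I^A × I^A I^A: posterior weight 4/15.
  I^A I^A × I^A i: posterior weight 4/15.
  I^A i × I^A I^A: posterior weight 4/15.
  I^A i × I^A i: posterior weight 1/5.
Sum the posterior weight over pairs where Orla is I^A i: 7/15.

7/15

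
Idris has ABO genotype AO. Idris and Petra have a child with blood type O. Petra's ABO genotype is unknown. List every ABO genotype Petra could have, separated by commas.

AO, BO, OO

For each candidate genotype of Petra, check whether crossing it with AO can produce every observed child phenotype.
  AA → possible child types {A} ✗
  AB → possible child types {A, B, AB} ✗
  AO → possible child types {O, A} ✓
  BB → possible child types {B, AB} ✗
  BO → possible child types {O, A, B, AB} ✓
  OO → possible child types {O, A} ✓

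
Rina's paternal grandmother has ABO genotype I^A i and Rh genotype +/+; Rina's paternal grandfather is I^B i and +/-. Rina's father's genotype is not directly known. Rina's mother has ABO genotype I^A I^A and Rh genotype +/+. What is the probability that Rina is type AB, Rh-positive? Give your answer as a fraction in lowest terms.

1/4

Rina's father's ABO genotype from I^A i × I^B i: 1/4 I^A I^B, 1/4 I^A i, 1/4 I^B i, 1/4 i i.
Crossing each possibility with the mother I^A I^A and summing P(type AB): 1/4·1/2 + 1/4·0 + 1/4·1/2 + 1/4·0 = 1/4.
Similarly for Rh via the father's Rh distribution: P(Rh+) = 1.
Independent loci: 1/4 × 1 = 1/4.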